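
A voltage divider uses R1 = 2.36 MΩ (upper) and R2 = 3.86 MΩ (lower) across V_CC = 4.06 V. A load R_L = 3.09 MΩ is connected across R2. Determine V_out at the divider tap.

First combine the lower leg with the load: R2 ‖ R_L = 1.716 MΩ.
Voltage divider with the loaded lower leg: V_out = 4.06 × 1.716/(2.36 + 1.716) = 4.06 × 0.4210 = 1.709 V.

V_out ≈ 1.71 V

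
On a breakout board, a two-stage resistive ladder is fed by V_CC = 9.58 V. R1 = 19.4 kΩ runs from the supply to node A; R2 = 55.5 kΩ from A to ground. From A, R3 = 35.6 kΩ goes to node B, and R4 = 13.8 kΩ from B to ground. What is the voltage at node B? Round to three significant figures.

Node A sees R2 in parallel with the series input of stage 2, R3 + R4 = 49.40 kΩ.
Effective lower resistance at A: R2 ‖ 49.40 = 26.14 kΩ.
So V_A = 9.58 × 0.5740 = 5.499 V.
Then the unloaded second divider: V_B = V_A × R4/(R3+R4) = 5.499 × 0.2794 = 1.536 V.

V_B ≈ 1.54 V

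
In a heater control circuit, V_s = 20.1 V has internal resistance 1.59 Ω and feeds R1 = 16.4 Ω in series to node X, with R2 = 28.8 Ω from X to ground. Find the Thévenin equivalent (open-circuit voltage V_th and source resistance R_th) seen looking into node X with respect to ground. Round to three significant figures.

R1' = 1.59 + 16.4 = 17.99 Ω (source resistance + R1).
V_th is the unloaded tap voltage: V_s · R2/(R1'+R2) = 20.1 × 0.6155 = 12.37 V.
Looking into X with the source shorted: R_th = R1'·R2/(R1'+R2) = 17.99 × 28.8/46.79 = 11.07 Ω.

V_th ≈ 12.4 V, R_th ≈ 11.1 Ω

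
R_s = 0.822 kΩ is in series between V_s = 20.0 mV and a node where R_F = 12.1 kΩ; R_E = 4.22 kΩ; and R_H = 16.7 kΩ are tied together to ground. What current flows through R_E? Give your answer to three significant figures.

Parallel bank: R_p = 1/(1/12.1 + 1/4.22 + 1/16.7) = 2.635 kΩ.
V_A = 20.0 × 2.635/3.457 = 15.24 mV.
I(R_E) = V_A / R_E = 15.24/4.22 = 3.612 µA.
(Check via current divider: I_total = 5.785 µA; share G_k/ΣG = 0.6244 → same result.)

I ≈ 3.61 µA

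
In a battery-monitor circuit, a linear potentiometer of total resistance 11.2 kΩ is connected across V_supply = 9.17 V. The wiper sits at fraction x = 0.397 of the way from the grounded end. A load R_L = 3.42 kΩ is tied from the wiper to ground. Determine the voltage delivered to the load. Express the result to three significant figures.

Split the track: R_lower = x·R_p = 4.446 kΩ, R_upper = (1−x)·R_p = 6.754 kΩ.
(x·R_p) ‖ R_L = 1.933 kΩ.
V_out = 9.17 × 1.933/(6.754 + 1.933) = 2.041 V.

V_out ≈ 2.04 V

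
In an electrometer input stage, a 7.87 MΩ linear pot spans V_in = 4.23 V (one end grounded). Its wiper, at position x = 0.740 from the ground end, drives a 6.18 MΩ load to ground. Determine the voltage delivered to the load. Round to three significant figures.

Split the track: R_lower = x·R_p = 5.824 MΩ, R_upper = (1−x)·R_p = 2.046 MΩ.
(x·R_p) ‖ R_L = 2.998 MΩ.
Loaded-divider output: V_out = 4.23 × 0.5944 = 2.514 V.

V_out ≈ 2.51 V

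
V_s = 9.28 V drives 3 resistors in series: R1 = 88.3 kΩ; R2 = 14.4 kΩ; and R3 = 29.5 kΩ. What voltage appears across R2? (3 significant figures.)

V ≈ 1.01 V

ΣR = 88.3 + 14.4 + 29.5 = 132.2 kΩ.
By the voltage-divider rule, V = 9.28 × 14.40/132.2 = 1.011 V.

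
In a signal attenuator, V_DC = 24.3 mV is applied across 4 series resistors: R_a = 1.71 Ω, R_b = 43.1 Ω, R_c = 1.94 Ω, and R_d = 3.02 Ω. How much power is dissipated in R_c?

P ≈ 0.462 µW

ΣR = 49.77 Ω → I = 24.3/49.77 = 0.4882 mA.
V(R_c) = I·R = 0.9472 mV; P = V·I = 0.9472 × 0.4882 = 0.4625 µW.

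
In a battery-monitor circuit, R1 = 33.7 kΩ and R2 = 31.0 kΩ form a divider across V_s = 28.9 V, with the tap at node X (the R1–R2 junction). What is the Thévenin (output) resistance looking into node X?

R_th ≈ 16.1 kΩ

Looking into X with the source shorted: R_th = R1·R2/(R1+R2) = 33.70 × 31.0/64.70 = 16.15 kΩ.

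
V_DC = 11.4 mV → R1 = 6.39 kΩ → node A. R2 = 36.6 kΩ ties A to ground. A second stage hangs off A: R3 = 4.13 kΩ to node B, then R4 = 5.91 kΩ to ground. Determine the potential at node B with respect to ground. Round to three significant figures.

Node A sees R2 in parallel with the series input of stage 2, R3 + R4 = 10.04 kΩ.
R2 ‖ (R3+R4) = 7.879 kΩ.
First divider: V_A = V_DC · 7.879/(6.39 + 7.879) = 6.295 mV.
V_B = V_A × 0.5886 = 3.705 mV.

V_B ≈ 3.71 mV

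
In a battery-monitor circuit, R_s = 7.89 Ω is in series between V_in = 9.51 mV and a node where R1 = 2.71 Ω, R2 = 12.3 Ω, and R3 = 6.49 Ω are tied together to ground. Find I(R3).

I ≈ 0.254 mA

Equivalent of the parallel group: R_p = 1.655 Ω.
Node voltage V_A = V_in · R_p/(R_s + R_p) = 9.51 × 0.1734 = 1.649 mV.
Branch current I = V_A/R3 = 1.649/6.49 = 0.2540 mA.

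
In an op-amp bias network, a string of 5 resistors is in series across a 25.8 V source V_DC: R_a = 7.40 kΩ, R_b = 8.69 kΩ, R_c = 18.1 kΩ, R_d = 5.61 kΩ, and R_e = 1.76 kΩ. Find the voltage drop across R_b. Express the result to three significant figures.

ΣR = 7.40 + 8.69 + 18.1 + 5.61 + 1.76 = 41.56 kΩ.
V = V_DC · R/ΣR = 25.8 × 0.2091 = 5.395 V.

V ≈ 5.39 V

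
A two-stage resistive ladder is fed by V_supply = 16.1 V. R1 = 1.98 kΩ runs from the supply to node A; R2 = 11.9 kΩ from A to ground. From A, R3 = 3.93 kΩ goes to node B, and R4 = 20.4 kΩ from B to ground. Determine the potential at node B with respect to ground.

V_B ≈ 10.8 V

Looking into the second stage from A: R3 + R4 = 24.33 kΩ appears in parallel with R2.
Effective lower resistance at A: R2 ‖ 24.33 = 7.991 kΩ.
V_A = 16.1 × 7.991/(1.98 + 7.991) = 12.90 V.
Stage 2 is unloaded, so V_B = V_A · R4/(R3+R4) = 12.90 × 20.4/24.33 = 10.82 V.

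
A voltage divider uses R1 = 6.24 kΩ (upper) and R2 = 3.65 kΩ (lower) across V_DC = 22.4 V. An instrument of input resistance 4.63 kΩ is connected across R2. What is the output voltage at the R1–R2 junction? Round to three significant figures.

First combine the lower leg with the load: R2 ‖ R_L = 2.041 kΩ.
Now apply the divider: V_out = 22.4 × 0.2465 = 5.521 V.

V_out ≈ 5.52 V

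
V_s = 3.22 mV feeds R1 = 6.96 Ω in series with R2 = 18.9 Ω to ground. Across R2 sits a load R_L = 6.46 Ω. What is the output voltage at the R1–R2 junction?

V_out ≈ 1.32 mV

R2 ‖ R_L = (18.9 × 6.46)/(18.9 + 6.46) = 4.814 Ω.
Now apply the divider: V_out = 3.22 × 0.4089 = 1.317 mV.
(Unloaded it would be 2.35 mV; the load pulls it down.)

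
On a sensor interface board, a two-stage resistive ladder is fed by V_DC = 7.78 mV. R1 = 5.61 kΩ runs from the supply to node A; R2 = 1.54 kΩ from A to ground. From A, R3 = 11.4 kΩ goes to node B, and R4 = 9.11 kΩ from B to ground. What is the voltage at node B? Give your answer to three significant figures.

V_B ≈ 0.703 mV

Node A sees R2 in parallel with the series input of stage 2, R3 + R4 = 20.51 kΩ.
Effective lower resistance at A: R2 ‖ 20.51 = 1.432 kΩ.
V_A = 7.78 × 1.432/(5.61 + 1.432) = 1.582 mV.
Stage 2 is unloaded, so V_B = V_A · R4/(R3+R4) = 1.582 × 9.11/20.51 = 0.7029 mV.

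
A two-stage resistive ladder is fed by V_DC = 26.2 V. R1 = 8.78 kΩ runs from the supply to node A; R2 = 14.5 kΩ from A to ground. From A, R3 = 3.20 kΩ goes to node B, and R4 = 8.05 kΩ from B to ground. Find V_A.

Node A sees R2 in parallel with the series input of stage 2, R3 + R4 = 11.25 kΩ.
R2 ‖ (R3+R4) = 6.335 kΩ.
So V_A = 26.2 × 0.4191 = 10.98 V.

V_A ≈ 11.0 V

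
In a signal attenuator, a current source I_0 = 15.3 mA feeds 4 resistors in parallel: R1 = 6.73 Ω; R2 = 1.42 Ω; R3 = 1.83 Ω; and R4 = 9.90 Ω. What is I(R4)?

I ≈ 1.03 mA

Total conductance ΣG = 1/6.73 + 1/1.42 + 1/1.83 + 1/9.90 = 1.500 (units of 1/Ω).
By the current-divider rule, I = I_0 · G_k/ΣG = 15.3 × 0.06733 = 1.030 mA.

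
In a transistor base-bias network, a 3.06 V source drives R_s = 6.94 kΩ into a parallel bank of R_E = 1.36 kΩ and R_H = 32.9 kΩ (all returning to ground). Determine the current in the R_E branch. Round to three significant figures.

I ≈ 0.356 mA

Combine the parallel branches: R_p = (1/1.36 + 1/32.9)⁻¹ = 1.306 kΩ.
Node voltage V_A = V_supply · R_p/(R_s + R_p) = 3.06 × 0.1584 = 0.4846 V.
I(R_E) = V_A / R_E = 0.4846/1.36 = 0.3564 mA.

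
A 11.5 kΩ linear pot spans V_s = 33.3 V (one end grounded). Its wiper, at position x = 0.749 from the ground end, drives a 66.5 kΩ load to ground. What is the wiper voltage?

V_out ≈ 24.2 V

The pot divides into 2.886 kΩ above the wiper and 8.614 kΩ below.
R_L loads the lower segment: effective lower R = 7.626 kΩ.
Loaded-divider output: V_out = 33.3 × 0.7254 = 24.16 V.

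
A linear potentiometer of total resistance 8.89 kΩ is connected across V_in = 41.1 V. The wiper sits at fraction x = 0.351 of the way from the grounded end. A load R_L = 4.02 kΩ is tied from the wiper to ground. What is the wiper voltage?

Lower segment x·R_p = 3.120 kΩ; upper segment (1−x)·R_p = 5.770 kΩ.
Lower segment in parallel with the load: 3.120 ‖ 4.02 = 1.757 kΩ.
V_out = 41.1 × 1.757/(5.770 + 1.757) = 9.593 V.

V_out ≈ 9.59 V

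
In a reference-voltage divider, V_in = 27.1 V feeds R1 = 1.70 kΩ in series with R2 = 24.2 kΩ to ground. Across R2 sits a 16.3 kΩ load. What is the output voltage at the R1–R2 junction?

The load sits in parallel with R2, giving an effective lower resistance R2' = R2·R_L/(R2+R_L) = 9.740 kΩ.
Now apply the divider: V_out = 27.1 × 0.8514 = 23.07 V.
(Unloaded it would be 25.3 V; the load pulls it down.)

V_out ≈ 23.1 V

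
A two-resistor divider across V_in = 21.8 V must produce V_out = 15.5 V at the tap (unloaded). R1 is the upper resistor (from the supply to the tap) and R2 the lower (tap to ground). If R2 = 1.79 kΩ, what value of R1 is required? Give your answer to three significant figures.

The divider ratio is R2/(R1+R2) = 15.5/21.8 = 0.7110.
So R1 = R2 · (V_in/V_out − 1) = 1.79 × (21.8/15.5 − 1) = 1.79 × 0.4065 = 0.7275 kΩ.

R1 ≈ 0.728 kΩ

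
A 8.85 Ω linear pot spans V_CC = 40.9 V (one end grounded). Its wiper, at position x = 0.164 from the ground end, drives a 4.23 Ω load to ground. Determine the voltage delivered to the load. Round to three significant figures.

Split the track: R_lower = x·R_p = 1.451 Ω, R_upper = (1−x)·R_p = 7.399 Ω.
R_L loads the lower segment: effective lower R = 1.081 Ω.
Loaded-divider output: V_out = 40.9 × 0.1274 = 5.212 V.
(Unloaded: V_out = x·V_CC = 6.71 V.)

V_out ≈ 5.21 V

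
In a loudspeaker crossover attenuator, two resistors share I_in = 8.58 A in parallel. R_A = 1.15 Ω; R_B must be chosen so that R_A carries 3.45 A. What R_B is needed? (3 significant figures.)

R_B ≈ 0.773 Ω

Two-branch current divider: I_A = I_in · R_B/(R_A + R_B).
With f = 0.4021, R_B = R_A · f/(1−f) = 1.15 × 0.6725 = 0.7734 Ω.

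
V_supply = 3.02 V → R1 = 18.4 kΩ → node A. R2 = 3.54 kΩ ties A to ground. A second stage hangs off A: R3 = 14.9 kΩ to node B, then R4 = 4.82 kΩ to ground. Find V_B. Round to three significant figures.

Node A sees R2 in parallel with the series input of stage 2, R3 + R4 = 19.72 kΩ.
Effective lower resistance at A: R2 ‖ 19.72 = 3.001 kΩ.
V_A = 3.02 × 3.001/(18.4 + 3.001) = 0.4235 V.
Stage 2 is unloaded, so V_B = V_A · R4/(R3+R4) = 0.4235 × 4.82/19.72 = 0.1035 V.

V_B ≈ 0.104 V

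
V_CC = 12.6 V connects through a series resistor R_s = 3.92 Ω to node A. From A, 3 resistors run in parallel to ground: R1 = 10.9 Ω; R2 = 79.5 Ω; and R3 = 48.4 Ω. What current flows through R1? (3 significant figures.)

Combine the parallel branches: R_p = (1/10.9 + 1/79.5 + 1/48.4)⁻¹ = 8.001 Ω.
V_A = 12.6 × 8.001/11.92 = 8.457 V.
I(R1) = V_A / R1 = 8.457/10.9 = 0.7758 A.

I ≈ 0.776 A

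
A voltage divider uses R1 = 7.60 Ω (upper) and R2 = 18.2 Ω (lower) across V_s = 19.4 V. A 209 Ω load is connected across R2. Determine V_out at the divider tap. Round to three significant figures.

The load sits in parallel with R2, giving an effective lower resistance R2' = R2·R_L/(R2+R_L) = 16.74 Ω.
Then V_out = V_s · R2'/(R1 + R2') = 19.4 × 16.74/24.34 = 13.34 V.
(Unloaded it would be 13.7 V; the load pulls it down.)

V_out ≈ 13.3 V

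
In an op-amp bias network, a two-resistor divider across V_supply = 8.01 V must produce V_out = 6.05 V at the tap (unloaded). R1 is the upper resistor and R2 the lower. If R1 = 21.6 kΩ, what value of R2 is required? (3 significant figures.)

R2 ≈ 66.7 kΩ

V_out/V_supply = R2/(R1+R2) = 0.7553.
Rearranging, R2 = R1·k/(1−k) = 21.6 × 3.087 = 66.67 kΩ.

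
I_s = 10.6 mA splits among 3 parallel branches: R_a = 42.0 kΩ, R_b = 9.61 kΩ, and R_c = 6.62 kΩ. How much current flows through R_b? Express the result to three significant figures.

I ≈ 3.95 mA

Total conductance ΣG = 1/42.0 + 1/9.61 + 1/6.62 = 0.2789 (units of 1/kΩ).
Current divider: I(R_b) = I_s · G_k/ΣG = 10.6 × (0.1041/0.2789) = 10.6 × 0.3731 = 3.955 mA.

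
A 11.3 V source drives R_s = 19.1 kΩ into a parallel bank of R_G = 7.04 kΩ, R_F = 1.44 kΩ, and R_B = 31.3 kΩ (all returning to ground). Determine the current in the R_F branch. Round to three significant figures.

I ≈ 0.446 mA

Combine the parallel branches: R_p = (1/7.04 + 1/1.44 + 1/31.3)⁻¹ = 1.151 kΩ.
Node voltage V_A = V_in · R_p/(R_s + R_p) = 11.3 × 0.05686 = 0.6425 V.
I(R_F) = V_A / R_F = 0.6425/1.44 = 0.4462 mA.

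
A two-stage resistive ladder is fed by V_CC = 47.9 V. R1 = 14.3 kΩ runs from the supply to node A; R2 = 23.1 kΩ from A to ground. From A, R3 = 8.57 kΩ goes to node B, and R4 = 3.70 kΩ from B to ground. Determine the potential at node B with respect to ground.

The second stage (R3 + R4 = 12.27 kΩ) loads node A in parallel with R2.
Effective lower resistance at A: R2 ‖ 12.27 = 8.013 kΩ.
So V_A = 47.9 × 0.3591 = 17.20 V.
Stage 2 is unloaded, so V_B = V_A · R4/(R3+R4) = 17.20 × 3.70/12.27 = 5.187 V.

V_B ≈ 5.19 V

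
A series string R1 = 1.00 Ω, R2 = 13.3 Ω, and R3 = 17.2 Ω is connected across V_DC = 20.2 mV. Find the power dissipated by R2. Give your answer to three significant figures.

The common current is I = 20.2/31.50 = 0.6413 mA.
P = I²R = 0.4112 × 13.3 = 5.469 µW.

P ≈ 5.47 µW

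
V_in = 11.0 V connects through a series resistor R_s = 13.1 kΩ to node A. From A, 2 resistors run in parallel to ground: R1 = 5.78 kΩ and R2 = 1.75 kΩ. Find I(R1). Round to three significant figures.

Parallel bank: R_p = 1/(1/5.78 + 1/1.75) = 1.343 kΩ.
V_A by voltage divider: V_A = 11.0 × 1.343/(13.1 + 1.343) = 1.023 V.
Branch current I = V_A/R1 = 1.023/5.78 = 0.1770 mA.
(Equivalently: I_total = 0.7616 mA, then current-divider fraction G_k/ΣG = 0.2324.)

I ≈ 0.177 mA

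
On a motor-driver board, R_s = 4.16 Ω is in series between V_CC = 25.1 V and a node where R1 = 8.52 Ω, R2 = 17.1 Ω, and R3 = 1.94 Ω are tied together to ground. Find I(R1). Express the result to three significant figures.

I ≈ 0.760 A

Equivalent of the parallel group: R_p = 1.447 Ω.
Node voltage V_A = V_CC · R_p/(R_s + R_p) = 25.1 × 0.2580 = 6.476 V.
Branch current I = V_A/R1 = 6.476/8.52 = 0.7601 A.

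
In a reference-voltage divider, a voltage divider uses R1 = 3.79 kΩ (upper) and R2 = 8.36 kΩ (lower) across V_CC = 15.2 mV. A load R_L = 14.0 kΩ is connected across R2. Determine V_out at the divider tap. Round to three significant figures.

The load sits in parallel with R2, giving an effective lower resistance R2' = R2·R_L/(R2+R_L) = 5.234 kΩ.
Then V_out = V_CC · R2'/(R1 + R2') = 15.2 × 5.234/9.024 = 8.816 mV.

V_out ≈ 8.82 mV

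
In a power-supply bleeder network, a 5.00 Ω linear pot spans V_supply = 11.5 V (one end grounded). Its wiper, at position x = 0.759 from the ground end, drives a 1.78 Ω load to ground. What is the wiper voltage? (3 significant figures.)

V_out ≈ 5.77 V

Lower segment x·R_p = 3.795 Ω; upper segment (1−x)·R_p = 1.205 Ω.
(x·R_p) ‖ R_L = 1.212 Ω.
Then V_out = V_supply · 1.212/(1.205 + 1.212) = 5.766 V.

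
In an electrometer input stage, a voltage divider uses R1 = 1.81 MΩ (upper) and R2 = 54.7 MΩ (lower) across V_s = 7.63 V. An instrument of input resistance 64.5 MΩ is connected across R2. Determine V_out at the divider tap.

The load sits in parallel with R2, giving an effective lower resistance R2' = R2·R_L/(R2+R_L) = 29.60 MΩ.
Voltage divider with the loaded lower leg: V_out = 7.63 × 29.60/(1.81 + 29.60) = 7.63 × 0.9424 = 7.190 V.

V_out ≈ 7.19 V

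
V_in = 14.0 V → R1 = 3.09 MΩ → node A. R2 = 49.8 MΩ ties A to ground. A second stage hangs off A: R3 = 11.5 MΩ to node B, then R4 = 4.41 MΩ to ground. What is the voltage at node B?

Node A sees R2 in parallel with the series input of stage 2, R3 + R4 = 15.91 MΩ.
R2 ‖ (R3+R4) = 12.06 MΩ.
First divider: V_A = V_in · 12.06/(3.09 + 12.06) = 11.14 V.
Stage 2 is unloaded, so V_B = V_A · R4/(R3+R4) = 11.14 × 4.41/15.91 = 3.089 V.

V_B ≈ 3.09 V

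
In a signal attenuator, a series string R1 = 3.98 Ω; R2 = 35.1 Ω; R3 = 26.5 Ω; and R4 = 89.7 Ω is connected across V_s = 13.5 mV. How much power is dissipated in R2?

The common current is I = 13.5/155.3 = 0.08694 mA.
P = I²R = 0.007559 × 35.1 = 0.2653 µW.

P ≈ 0.265 µW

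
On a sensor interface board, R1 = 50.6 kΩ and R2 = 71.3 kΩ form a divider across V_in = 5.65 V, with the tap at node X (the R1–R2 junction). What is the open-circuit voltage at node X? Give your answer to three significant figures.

Open-circuit (no load on X): V_th = V_in · R2/(R1 + R2) = 5.65 × 71.3/(50.60 + 71.3) = 3.305 V.

V_th ≈ 3.30 V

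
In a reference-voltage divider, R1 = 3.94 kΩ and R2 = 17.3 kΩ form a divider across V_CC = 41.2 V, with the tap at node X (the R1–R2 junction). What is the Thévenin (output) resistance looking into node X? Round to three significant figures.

Looking into X with the source shorted: R_th = R1·R2/(R1+R2) = 3.940 × 17.3/21.24 = 3.209 kΩ.

R_th ≈ 3.21 kΩ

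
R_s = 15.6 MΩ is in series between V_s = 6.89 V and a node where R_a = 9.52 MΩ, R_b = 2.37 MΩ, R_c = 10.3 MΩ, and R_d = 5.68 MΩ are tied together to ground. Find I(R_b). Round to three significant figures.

I ≈ 0.216 µA

Combine the parallel branches: R_p = (1/9.52 + 1/2.37 + 1/10.3 + 1/5.68)⁻¹ = 1.250 MΩ.
V_A = 6.89 × 1.250/16.85 = 0.5111 V.
I(R_b) = V_A / R_b = 0.5111/2.37 = 0.2156 µA.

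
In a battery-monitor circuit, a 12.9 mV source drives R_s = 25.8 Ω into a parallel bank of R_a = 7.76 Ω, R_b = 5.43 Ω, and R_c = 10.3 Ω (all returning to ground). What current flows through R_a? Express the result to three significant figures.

Parallel bank: R_p = 1/(1/7.76 + 1/5.43 + 1/10.3) = 2.438 Ω.
Node voltage V_A = V_CC · R_p/(R_s + R_p) = 12.9 × 0.08635 = 1.114 mV.
I(R_a) = V_A / R_a = 1.114/7.76 = 0.1435 mA.
(Equivalently: I_total = 0.4568 mA, then current-divider fraction G_k/ΣG = 0.3142.)

I ≈ 0.144 mA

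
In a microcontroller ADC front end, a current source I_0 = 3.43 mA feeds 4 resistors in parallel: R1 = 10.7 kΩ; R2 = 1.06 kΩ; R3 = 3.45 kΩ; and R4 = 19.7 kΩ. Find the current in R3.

I ≈ 0.722 mA

ΣG = 1/10.7 + 1/1.06 + 1/3.45 + 1/19.7 = 1.377.
Current divider: I(R3) = I_0 · G_k/ΣG = 3.43 × (0.2899/1.377) = 3.43 × 0.2104 = 0.7218 mA.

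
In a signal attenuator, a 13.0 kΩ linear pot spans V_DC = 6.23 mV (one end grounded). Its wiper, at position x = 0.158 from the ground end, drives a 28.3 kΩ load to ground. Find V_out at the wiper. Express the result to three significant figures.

V_out ≈ 0.928 mV

The pot divides into 10.95 kΩ above the wiper and 2.054 kΩ below.
(x·R_p) ‖ R_L = 1.915 kΩ.
Loaded-divider output: V_out = 6.23 × 0.1489 = 0.9276 mV.
(Unloaded: V_out = x·V_DC = 0.984 mV.)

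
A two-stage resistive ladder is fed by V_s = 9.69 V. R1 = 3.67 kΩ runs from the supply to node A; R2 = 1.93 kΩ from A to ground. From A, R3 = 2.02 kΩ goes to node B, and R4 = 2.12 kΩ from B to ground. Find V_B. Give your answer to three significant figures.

V_B ≈ 1.31 V

Node A sees R2 in parallel with the series input of stage 2, R3 + R4 = 4.140 kΩ.
Effective lower resistance at A: R2 ‖ 4.140 = 1.316 kΩ.
V_A = 9.69 × 1.316/(3.67 + 1.316) = 2.558 V.
V_B = V_A × 0.5121 = 1.310 V.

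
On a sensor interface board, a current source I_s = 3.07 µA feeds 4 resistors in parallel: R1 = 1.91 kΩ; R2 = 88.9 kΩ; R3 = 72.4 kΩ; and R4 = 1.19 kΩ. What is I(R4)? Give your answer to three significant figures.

Conductances: ΣG = 1/1.91 + 1/88.9 + 1/72.4 + 1/1.19 = 1.389 (1/kΩ).
By the current-divider rule, I = I_s · G_k/ΣG = 3.07 × 0.6050 = 1.857 µA.

I ≈ 1.86 µA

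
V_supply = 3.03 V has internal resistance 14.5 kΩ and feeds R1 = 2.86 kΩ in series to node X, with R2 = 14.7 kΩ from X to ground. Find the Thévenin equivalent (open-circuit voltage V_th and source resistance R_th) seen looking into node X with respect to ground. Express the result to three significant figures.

V_th ≈ 1.39 V, R_th ≈ 7.96 kΩ

R1' = 14.5 + 2.86 = 17.36 kΩ (source resistance + R1).
With X open, the divider is unloaded: V_th = 3.03 × 14.7/32.06 = 1.389 V.
Zeroing V_supply shorts the top of R1' to ground, so R_th = R1' ‖ R2 = 7.960 kΩ.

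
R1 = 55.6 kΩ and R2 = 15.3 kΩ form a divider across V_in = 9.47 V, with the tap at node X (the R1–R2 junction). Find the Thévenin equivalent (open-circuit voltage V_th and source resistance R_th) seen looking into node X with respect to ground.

V_th ≈ 2.04 V, R_th ≈ 12.0 kΩ

V_th is the unloaded tap voltage: V_in · R2/(R1+R2) = 9.47 × 0.2158 = 2.044 V.
With V_in suppressed (replaced by a short), R_th = R1 ‖ R2 = (55.60 × 15.3)/(55.60 + 15.3) = 12.00 kΩ.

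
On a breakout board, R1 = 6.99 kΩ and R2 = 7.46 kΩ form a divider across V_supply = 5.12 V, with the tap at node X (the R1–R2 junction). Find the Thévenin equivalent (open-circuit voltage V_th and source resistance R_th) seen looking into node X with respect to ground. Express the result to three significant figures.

With X open, the divider is unloaded: V_th = 5.12 × 7.46/14.45 = 2.643 V.
Looking into X with the source shorted: R_th = R1·R2/(R1+R2) = 6.990 × 7.46/14.45 = 3.609 kΩ.

V_th ≈ 2.64 V, R_th ≈ 3.61 kΩ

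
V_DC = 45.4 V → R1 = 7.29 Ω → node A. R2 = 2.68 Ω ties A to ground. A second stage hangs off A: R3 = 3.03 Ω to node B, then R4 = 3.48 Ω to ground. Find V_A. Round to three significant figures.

V_A ≈ 9.38 V

The second stage (R3 + R4 = 6.510 Ω) loads node A in parallel with R2.
R2 ‖ (R3+R4) = 1.898 Ω.
First divider: V_A = V_DC · 1.898/(7.29 + 1.898) = 9.380 V.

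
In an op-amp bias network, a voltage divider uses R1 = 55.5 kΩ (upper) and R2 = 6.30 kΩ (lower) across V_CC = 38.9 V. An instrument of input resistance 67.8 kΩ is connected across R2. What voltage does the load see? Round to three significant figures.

First combine the lower leg with the load: R2 ‖ R_L = 5.764 kΩ.
Then V_out = V_CC · R2'/(R1 + R2') = 38.9 × 5.764/61.26 = 3.660 V.

V_out ≈ 3.66 V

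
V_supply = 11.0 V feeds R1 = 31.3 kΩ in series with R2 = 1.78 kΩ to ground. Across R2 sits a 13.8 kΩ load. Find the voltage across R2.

V_out ≈ 0.528 V

R2 ‖ R_L = (1.78 × 13.8)/(1.78 + 13.8) = 1.577 kΩ.
Then V_out = V_supply · R2'/(R1 + R2') = 11.0 × 1.577/32.88 = 0.5275 V.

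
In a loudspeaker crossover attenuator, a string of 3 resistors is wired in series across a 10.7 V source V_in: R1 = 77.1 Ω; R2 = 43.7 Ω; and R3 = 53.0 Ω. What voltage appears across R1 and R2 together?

V ≈ 7.44 V

Series total: ΣR = 77.1 + 43.7 + 53.0 = 173.8 Ω.
R_{R1..R2} = 77.1 + 43.7 = 120.8 Ω.
Voltage divider: V = V_in · (120.8 / 173.8) = 10.7 × 0.6951 = 7.437 V.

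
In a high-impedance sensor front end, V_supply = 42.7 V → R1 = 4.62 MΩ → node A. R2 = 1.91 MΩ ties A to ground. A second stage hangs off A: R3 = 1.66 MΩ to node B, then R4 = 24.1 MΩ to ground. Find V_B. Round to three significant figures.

V_B ≈ 11.1 V

The second stage (R3 + R4 = 25.76 MΩ) loads node A in parallel with R2.
R2 ‖ (R3+R4) = 1.778 MΩ.
V_A = 42.7 × 1.778/(4.62 + 1.778) = 11.87 V.
Then the unloaded second divider: V_B = V_A × R4/(R3+R4) = 11.87 × 0.9356 = 11.10 V.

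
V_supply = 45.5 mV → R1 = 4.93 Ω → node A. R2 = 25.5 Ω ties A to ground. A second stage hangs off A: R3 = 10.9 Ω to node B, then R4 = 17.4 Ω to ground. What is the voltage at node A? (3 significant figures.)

Looking into the second stage from A: R3 + R4 = 28.30 Ω appears in parallel with R2.
R2 ‖ (R3+R4) = 13.41 Ω.
First divider: V_A = V_supply · 13.41/(4.93 + 13.41) = 33.27 mV.

V_A ≈ 33.3 mV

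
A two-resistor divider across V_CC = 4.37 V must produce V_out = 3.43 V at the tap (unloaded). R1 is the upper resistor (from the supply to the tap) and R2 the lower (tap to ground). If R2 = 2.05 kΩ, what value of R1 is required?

The divider ratio is R2/(R1+R2) = 3.43/4.37 = 0.7849.
Rearranging, R1 = R2·(1−k)/k = 2.05 × 0.2741 = 0.5618 kΩ.

R1 ≈ 0.562 kΩ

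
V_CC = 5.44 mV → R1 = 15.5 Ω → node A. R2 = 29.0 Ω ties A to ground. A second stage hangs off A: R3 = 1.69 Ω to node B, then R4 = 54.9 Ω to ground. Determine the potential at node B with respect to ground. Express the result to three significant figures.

V_B ≈ 2.92 mV

Looking into the second stage from A: R3 + R4 = 56.59 Ω appears in parallel with R2.
Effective lower resistance at A: R2 ‖ 56.59 = 19.17 Ω.
First divider: V_A = V_CC · 19.17/(15.5 + 19.17) = 3.008 mV.
Then the unloaded second divider: V_B = V_A × R4/(R3+R4) = 3.008 × 0.9701 = 2.918 mV.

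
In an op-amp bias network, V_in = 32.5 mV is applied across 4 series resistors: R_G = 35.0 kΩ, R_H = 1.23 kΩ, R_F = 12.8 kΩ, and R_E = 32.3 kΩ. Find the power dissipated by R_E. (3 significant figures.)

P ≈ 5.16 nW

The common current is I = 32.5/81.33 = 0.3996 µA.
P(R_E) = I²·R_E = (0.3996)² × 32.3 = 5.158 nW.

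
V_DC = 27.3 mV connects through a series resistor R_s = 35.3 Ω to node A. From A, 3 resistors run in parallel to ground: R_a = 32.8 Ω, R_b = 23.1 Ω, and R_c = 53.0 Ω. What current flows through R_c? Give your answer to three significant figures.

I ≈ 0.121 mA

Equivalent of the parallel group: R_p = 10.79 Ω.
Node voltage V_A = V_DC · R_p/(R_s + R_p) = 27.3 × 0.2342 = 6.393 mV.
Branch current I = V_A/R_c = 6.393/53.0 = 0.1206 mA.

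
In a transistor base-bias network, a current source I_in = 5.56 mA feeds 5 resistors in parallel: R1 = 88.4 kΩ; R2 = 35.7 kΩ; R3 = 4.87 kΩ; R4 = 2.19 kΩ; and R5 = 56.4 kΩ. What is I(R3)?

Total conductance ΣG = 1/88.4 + 1/35.7 + 1/4.87 + 1/2.19 + 1/56.4 = 0.7190 (units of 1/kΩ).
By the current-divider rule, I = I_in · G_k/ΣG = 5.56 × 0.2856 = 1.588 mA.

I ≈ 1.59 mA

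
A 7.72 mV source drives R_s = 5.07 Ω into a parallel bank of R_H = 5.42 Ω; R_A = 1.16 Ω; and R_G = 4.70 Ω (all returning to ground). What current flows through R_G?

I ≈ 0.222 mA

Parallel bank: R_p = 1/(1/5.42 + 1/1.16 + 1/4.70) = 0.7941 Ω.
V_A = 7.72 × 0.7941/5.864 = 1.045 mV.
I(R_G) = V_A / R_G = 1.045/4.70 = 0.2224 mA.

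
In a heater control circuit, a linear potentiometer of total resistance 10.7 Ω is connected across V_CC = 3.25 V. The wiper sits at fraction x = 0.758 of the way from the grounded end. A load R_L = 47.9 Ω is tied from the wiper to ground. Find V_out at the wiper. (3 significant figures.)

V_out ≈ 2.37 V

The pot divides into 2.589 Ω above the wiper and 8.111 Ω below.
Lower segment in parallel with the load: 8.111 ‖ 47.9 = 6.936 Ω.
V_out = 3.25 × 6.936/(2.589 + 6.936) = 2.367 V.
(Unloaded: V_out = x·V_CC = 2.46 V.)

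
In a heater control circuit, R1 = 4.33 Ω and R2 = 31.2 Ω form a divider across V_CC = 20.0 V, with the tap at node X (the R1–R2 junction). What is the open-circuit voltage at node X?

With X open, the divider is unloaded: V_th = 20.0 × 31.2/35.53 = 17.56 V.

V_th ≈ 17.6 V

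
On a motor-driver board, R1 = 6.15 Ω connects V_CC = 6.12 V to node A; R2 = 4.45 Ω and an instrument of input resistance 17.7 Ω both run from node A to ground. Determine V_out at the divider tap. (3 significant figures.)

V_out ≈ 2.24 V

First combine the lower leg with the load: R2 ‖ R_L = 3.556 Ω.
Now apply the divider: V_out = 6.12 × 0.3664 = 2.242 V.
(Unloaded it would be 2.57 V; the load pulls it down.)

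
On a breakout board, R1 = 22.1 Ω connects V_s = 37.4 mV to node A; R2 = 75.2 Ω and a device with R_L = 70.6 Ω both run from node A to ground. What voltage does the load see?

First combine the lower leg with the load: R2 ‖ R_L = 36.41 Ω.
Then V_out = V_s · R2'/(R1 + R2') = 37.4 × 36.41/58.51 = 23.27 mV.
(Unloaded it would be 28.9 mV; the load pulls it down.)

V_out ≈ 23.3 mV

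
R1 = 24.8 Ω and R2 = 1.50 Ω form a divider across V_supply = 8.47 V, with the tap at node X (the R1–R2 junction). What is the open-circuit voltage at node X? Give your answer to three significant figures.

Open-circuit (no load on X): V_th = V_supply · R2/(R1 + R2) = 8.47 × 1.50/(24.80 + 1.50) = 0.4831 V.

V_th ≈ 0.483 V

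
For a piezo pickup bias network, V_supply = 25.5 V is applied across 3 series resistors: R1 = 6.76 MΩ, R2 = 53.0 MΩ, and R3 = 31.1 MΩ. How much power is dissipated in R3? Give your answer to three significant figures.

P ≈ 2.45 µW

Series current I = V_supply/ΣR = 25.5/90.86 = 0.2807 µA.
V(R3) = I·R = 8.728 V; P = V·I = 8.728 × 0.2807 = 2.450 µW.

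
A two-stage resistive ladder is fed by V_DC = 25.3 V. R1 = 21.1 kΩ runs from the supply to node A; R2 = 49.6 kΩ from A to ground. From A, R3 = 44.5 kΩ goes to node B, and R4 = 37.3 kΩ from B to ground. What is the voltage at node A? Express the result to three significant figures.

V_A ≈ 15.0 V

The second stage (R3 + R4 = 81.80 kΩ) loads node A in parallel with R2.
R2 ‖ (R3+R4) = 30.88 kΩ.
First divider: V_A = V_DC · 30.88/(21.1 + 30.88) = 15.03 V.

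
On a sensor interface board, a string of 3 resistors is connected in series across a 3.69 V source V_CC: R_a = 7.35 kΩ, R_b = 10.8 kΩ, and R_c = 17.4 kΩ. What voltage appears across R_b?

ΣR = 7.35 + 10.8 + 17.4 = 35.55 kΩ.
Voltage divider: V = V_CC · (10.80 / 35.55) = 3.69 × 0.3038 = 1.121 V.

V ≈ 1.12 V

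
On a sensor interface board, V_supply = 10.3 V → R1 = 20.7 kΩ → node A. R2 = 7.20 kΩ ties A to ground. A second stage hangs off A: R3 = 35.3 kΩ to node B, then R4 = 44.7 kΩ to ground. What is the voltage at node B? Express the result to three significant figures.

Node A sees R2 in parallel with the series input of stage 2, R3 + R4 = 80.00 kΩ.
Effective lower resistance at A: R2 ‖ 80.00 = 6.606 kΩ.
First divider: V_A = V_supply · 6.606/(20.7 + 6.606) = 2.492 V.
Stage 2 is unloaded, so V_B = V_A · R4/(R3+R4) = 2.492 × 44.7/80.00 = 1.392 V.

V_B ≈ 1.39 V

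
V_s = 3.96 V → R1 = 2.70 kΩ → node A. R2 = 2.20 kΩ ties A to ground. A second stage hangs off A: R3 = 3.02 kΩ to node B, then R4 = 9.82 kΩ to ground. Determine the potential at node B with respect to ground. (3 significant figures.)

Node A sees R2 in parallel with the series input of stage 2, R3 + R4 = 12.84 kΩ.
R2 ‖ (R3+R4) = 1.878 kΩ.
First divider: V_A = V_s · 1.878/(2.70 + 1.878) = 1.625 V.
V_B = V_A × 0.7648 = 1.242 V.

V_B ≈ 1.24 V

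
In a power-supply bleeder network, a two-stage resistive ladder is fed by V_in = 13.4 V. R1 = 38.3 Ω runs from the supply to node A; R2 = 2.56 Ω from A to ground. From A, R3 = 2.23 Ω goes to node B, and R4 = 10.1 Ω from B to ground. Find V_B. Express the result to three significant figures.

Node A sees R2 in parallel with the series input of stage 2, R3 + R4 = 12.33 Ω.
Effective lower resistance at A: R2 ‖ 12.33 = 2.120 Ω.
First divider: V_A = V_in · 2.120/(38.3 + 2.120) = 0.7028 V.
Then the unloaded second divider: V_B = V_A × R4/(R3+R4) = 0.7028 × 0.8191 = 0.5757 V.

V_B ≈ 0.576 V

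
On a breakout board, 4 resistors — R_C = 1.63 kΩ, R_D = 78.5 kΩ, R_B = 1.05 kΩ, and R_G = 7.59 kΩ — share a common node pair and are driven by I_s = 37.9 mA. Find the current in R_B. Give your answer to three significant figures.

I ≈ 21.1 mA

Total conductance ΣG = 1/1.63 + 1/78.5 + 1/1.05 + 1/7.59 = 1.710 (units of 1/kΩ).
Current divider: I(R_B) = I_s · G_k/ΣG = 37.9 × (0.9524/1.710) = 37.9 × 0.5568 = 21.10 mA.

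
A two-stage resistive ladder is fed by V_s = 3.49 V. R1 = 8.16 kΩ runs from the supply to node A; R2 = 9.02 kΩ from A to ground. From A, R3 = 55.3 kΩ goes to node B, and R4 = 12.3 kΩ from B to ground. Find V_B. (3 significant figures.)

V_B ≈ 0.314 V

Node A sees R2 in parallel with the series input of stage 2, R3 + R4 = 67.60 kΩ.
R2 ‖ (R3+R4) = 7.958 kΩ.
So V_A = 3.49 × 0.4937 = 1.723 V.
Stage 2 is unloaded, so V_B = V_A · R4/(R3+R4) = 1.723 × 12.3/67.60 = 0.3135 V.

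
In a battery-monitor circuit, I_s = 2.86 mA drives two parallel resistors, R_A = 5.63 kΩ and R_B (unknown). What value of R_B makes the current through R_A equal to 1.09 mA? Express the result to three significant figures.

Two-branch current divider: I_A = I_s · R_B/(R_A + R_B).
1.09/2.86 = R_B/(R_A + R_B) → R_B = R_A · (0.3811)/(1 − 0.3811) = 5.63 × 0.6158 = 3.467 kΩ.

R_B ≈ 3.47 kΩ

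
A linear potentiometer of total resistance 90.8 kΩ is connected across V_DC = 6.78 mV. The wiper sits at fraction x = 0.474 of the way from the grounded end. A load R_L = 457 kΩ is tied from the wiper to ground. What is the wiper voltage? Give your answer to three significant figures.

V_out ≈ 3.06 mV

Lower segment x·R_p = 43.04 kΩ; upper segment (1−x)·R_p = 47.76 kΩ.
R_L loads the lower segment: effective lower R = 39.33 kΩ.
V_out = 6.78 × 39.33/(47.76 + 39.33) = 3.062 mV.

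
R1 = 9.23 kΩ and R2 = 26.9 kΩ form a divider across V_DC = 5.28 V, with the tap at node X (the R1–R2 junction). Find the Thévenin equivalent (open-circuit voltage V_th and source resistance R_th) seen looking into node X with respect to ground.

Open-circuit (no load on X): V_th = V_DC · R2/(R1 + R2) = 5.28 × 26.9/(9.230 + 26.9) = 3.931 V.
With V_DC suppressed (replaced by a short), R_th = R1 ‖ R2 = (9.230 × 26.9)/(9.230 + 26.9) = 6.872 kΩ.

V_th ≈ 3.93 V, R_th ≈ 6.87 kΩ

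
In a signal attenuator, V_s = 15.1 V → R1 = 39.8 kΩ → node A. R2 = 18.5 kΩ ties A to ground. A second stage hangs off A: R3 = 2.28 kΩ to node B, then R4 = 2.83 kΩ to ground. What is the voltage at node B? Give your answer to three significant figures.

Looking into the second stage from A: R3 + R4 = 5.110 kΩ appears in parallel with R2.
Effective lower resistance at A: R2 ‖ 5.110 = 4.004 kΩ.
So V_A = 15.1 × 0.09141 = 1.380 V.
Stage 2 is unloaded, so V_B = V_A · R4/(R3+R4) = 1.380 × 2.83/5.110 = 0.7644 V.

V_B ≈ 0.764 V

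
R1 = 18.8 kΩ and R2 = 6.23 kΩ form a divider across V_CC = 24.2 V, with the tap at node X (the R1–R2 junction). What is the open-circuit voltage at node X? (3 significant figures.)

Open-circuit (no load on X): V_th = V_CC · R2/(R1 + R2) = 24.2 × 6.23/(18.80 + 6.23) = 6.023 V.

V_th ≈ 6.02 V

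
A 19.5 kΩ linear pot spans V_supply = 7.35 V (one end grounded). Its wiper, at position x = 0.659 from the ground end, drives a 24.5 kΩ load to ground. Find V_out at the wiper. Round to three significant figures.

V_out ≈ 4.11 V

Split the track: R_lower = x·R_p = 12.85 kΩ, R_upper = (1−x)·R_p = 6.649 kΩ.
(x·R_p) ‖ R_L = 8.429 kΩ.
V_out = 7.35 × 8.429/(6.649 + 8.429) = 4.109 V.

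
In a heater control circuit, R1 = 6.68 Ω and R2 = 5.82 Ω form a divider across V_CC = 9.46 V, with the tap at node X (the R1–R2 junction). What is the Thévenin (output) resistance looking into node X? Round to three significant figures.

With V_CC suppressed (replaced by a short), R_th = R1 ‖ R2 = (6.680 × 5.82)/(6.680 + 5.82) = 3.110 Ω.

R_th ≈ 3.11 Ω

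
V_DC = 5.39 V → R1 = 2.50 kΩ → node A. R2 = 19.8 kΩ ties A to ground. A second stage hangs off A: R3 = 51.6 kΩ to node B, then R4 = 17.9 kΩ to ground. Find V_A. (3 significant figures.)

V_A ≈ 4.64 V

Looking into the second stage from A: R3 + R4 = 69.50 kΩ appears in parallel with R2.
Effective lower resistance at A: R2 ‖ 69.50 = 15.41 kΩ.
V_A = 5.39 × 15.41/(2.50 + 15.41) = 4.638 V.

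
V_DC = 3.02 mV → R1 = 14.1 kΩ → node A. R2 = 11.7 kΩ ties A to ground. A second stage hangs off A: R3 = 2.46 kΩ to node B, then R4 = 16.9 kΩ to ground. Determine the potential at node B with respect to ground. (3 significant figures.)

Node A sees R2 in parallel with the series input of stage 2, R3 + R4 = 19.36 kΩ.
R2 ‖ (R3+R4) = 7.293 kΩ.
V_A = 3.02 × 7.293/(14.1 + 7.293) = 1.030 mV.
Then the unloaded second divider: V_B = V_A × R4/(R3+R4) = 1.030 × 0.8729 = 0.8987 mV.

V_B ≈ 0.899 mV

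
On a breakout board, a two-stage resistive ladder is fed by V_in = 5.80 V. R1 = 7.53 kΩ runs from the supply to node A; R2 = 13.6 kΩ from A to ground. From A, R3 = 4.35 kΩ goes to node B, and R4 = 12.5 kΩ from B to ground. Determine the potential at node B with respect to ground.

V_B ≈ 2.15 V

Node A sees R2 in parallel with the series input of stage 2, R3 + R4 = 16.85 kΩ.
R2 ‖ (R3+R4) = 7.526 kΩ.
V_A = 5.80 × 7.526/(7.53 + 7.526) = 2.899 V.
Stage 2 is unloaded, so V_B = V_A · R4/(R3+R4) = 2.899 × 12.5/16.85 = 2.151 V.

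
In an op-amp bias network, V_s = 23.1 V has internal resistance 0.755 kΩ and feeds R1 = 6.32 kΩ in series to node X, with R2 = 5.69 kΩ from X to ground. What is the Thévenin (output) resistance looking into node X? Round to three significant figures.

R1' = 0.755 + 6.32 = 7.075 kΩ (source resistance + R1).
Looking into X with the source shorted: R_th = R1'·R2/(R1'+R2) = 7.075 × 5.69/12.77 = 3.154 kΩ.

R_th ≈ 3.15 kΩ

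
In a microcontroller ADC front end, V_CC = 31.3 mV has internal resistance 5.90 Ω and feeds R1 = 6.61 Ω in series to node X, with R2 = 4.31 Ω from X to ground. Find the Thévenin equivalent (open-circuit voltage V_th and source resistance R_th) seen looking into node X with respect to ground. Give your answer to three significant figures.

V_th ≈ 8.02 mV, R_th ≈ 3.21 Ω

R1' = 5.90 + 6.61 = 12.51 Ω (source resistance + R1).
With X open, the divider is unloaded: V_th = 31.3 × 4.31/16.82 = 8.020 mV.
Looking into X with the source shorted: R_th = R1'·R2/(R1'+R2) = 12.51 × 4.31/16.82 = 3.206 Ω.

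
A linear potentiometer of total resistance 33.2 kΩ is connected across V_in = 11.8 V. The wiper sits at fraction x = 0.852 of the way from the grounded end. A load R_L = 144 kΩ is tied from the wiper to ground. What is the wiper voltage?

V_out ≈ 9.77 V

Split the track: R_lower = x·R_p = 28.29 kΩ, R_upper = (1−x)·R_p = 4.914 kΩ.
Lower segment in parallel with the load: 28.29 ‖ 144 = 23.64 kΩ.
V_out = 11.8 × 23.64/(4.914 + 23.64) = 9.770 V.
(Unloaded: V_out = x·V_in = 10.1 V.)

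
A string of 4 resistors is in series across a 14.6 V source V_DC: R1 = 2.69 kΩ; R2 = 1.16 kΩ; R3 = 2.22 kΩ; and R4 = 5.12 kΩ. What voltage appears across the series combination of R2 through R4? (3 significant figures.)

Series total: ΣR = 2.69 + 1.16 + 2.22 + 5.12 = 11.19 kΩ.
R_{R2..R4} = 1.16 + 2.22 + 5.12 = 8.500 kΩ.
By the voltage-divider rule, V = 14.6 × 8.500/11.19 = 11.09 V.

V ≈ 11.1 V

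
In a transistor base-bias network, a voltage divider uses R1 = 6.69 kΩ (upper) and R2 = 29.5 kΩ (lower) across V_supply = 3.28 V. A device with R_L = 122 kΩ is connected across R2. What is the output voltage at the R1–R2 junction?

The load sits in parallel with R2, giving an effective lower resistance R2' = R2·R_L/(R2+R_L) = 23.76 kΩ.
Voltage divider with the loaded lower leg: V_out = 3.28 × 23.76/(6.69 + 23.76) = 3.28 × 0.7803 = 2.559 V.

V_out ≈ 2.56 V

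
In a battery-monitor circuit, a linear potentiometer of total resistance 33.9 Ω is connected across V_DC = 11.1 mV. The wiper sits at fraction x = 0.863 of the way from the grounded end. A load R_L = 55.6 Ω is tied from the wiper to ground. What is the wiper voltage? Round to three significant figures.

V_out ≈ 8.94 mV

Lower segment x·R_p = 29.26 Ω; upper segment (1−x)·R_p = 4.644 Ω.
(x·R_p) ‖ R_L = 19.17 Ω.
V_out = 11.1 × 19.17/(4.644 + 19.17) = 8.935 mV.
(Unloaded: V_out = x·V_DC = 9.58 mV.)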